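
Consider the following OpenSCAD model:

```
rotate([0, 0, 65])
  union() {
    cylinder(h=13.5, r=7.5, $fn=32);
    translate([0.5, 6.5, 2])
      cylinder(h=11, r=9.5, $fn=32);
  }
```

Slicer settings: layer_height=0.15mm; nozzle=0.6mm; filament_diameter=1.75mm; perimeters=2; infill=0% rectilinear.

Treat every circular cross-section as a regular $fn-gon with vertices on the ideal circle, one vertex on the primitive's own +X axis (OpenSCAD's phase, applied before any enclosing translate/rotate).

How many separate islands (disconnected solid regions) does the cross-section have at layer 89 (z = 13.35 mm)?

1

At z = 13.35 mm: the cylinder: section is a regular 32-gon, circumradius r=7.5; the cylinder at (0.5, 6.5) is absent (z outside [2, 13]); Merging all regions: only the r=7.5 cylinder is present, so the union is just that shape — 1 connected region; (rotated 65° about Z; rotation is an isometry so areas/perimeters/island counts are preserved). Overall, the cross-section is a single solid region. Island count = 1.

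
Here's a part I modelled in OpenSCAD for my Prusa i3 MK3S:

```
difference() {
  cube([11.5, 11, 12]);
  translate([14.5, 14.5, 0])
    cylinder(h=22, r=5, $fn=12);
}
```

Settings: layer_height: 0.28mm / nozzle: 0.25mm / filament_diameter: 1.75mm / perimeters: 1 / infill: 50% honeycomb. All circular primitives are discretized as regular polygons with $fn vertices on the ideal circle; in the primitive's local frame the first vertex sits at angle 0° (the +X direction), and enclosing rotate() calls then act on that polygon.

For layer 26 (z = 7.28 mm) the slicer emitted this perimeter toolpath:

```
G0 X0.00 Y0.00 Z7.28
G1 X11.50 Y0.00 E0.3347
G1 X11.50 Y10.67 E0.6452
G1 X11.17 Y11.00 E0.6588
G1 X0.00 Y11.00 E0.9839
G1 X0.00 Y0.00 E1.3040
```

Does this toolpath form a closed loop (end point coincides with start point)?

yes

Start point (G0): (0.00, 0.00). End point (last G1): the path returns to the start — closed.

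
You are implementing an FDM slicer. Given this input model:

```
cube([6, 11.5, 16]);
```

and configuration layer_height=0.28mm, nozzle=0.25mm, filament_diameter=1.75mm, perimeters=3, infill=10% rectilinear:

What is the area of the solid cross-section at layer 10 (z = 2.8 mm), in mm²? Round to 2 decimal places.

69.00 mm²

At z = 2.8 mm: the cube (footprint 6×11.5) is included at this height (area 69.00 mm²). Overall, the cross-section is a single solid region. Net area = 69.00 mm².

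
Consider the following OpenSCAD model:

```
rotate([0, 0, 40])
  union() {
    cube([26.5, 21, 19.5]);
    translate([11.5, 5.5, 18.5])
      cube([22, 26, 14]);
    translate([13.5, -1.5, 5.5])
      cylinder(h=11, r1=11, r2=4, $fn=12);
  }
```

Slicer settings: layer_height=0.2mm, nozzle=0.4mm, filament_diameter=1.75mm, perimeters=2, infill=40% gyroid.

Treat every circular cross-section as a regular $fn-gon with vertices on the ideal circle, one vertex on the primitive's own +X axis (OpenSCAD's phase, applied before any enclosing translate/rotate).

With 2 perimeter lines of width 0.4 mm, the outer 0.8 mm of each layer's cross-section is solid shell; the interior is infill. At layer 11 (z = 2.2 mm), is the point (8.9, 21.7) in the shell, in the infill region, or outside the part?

infill

At z = 2.2 mm: the cube is present — its section is the full 26.5×21 rectangle; the cube at (11.5, 5.5) is absent (z outside [18.5, 32.5]); the cone at (13.5, -1.5) is not intersected at this z (z outside [5.5, 16.5]); Merging all regions: only the 26.5×21 cube is present, so the union is just that shape — 1 connected region; (whole slice rotated 40° about Z — lengths, areas and connectivity unchanged). Overall, the cross-section is a single solid region. Undo the 40° rotation: the query point maps to (20.766, 10.902) in the un-rotated model frame. The nearest boundary edge runs (26.50, 0.00)→(26.50, 21.00); distance from the point to it = 5.73 mm. The point is inside the cross-section and 5.73 mm from the nearest boundary — more than the 0.8 mm shell width (2 × 0.4), so it's in the infill interior.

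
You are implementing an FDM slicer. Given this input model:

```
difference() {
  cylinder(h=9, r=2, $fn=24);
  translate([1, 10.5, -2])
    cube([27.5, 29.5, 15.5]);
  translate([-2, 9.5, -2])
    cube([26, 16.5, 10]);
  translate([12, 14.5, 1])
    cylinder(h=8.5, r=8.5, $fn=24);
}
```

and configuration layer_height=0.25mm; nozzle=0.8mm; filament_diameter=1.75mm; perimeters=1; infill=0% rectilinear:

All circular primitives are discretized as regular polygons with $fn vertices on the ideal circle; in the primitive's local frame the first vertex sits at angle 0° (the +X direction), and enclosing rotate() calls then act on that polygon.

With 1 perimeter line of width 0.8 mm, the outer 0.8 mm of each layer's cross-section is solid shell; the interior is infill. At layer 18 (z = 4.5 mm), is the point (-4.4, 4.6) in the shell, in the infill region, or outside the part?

outside

At z = 4.5 mm: the r=2 cylinder gives a regular 24-gon of circumradius 2 (constant along its height); the 27.5×29.5 cube at (1, 10.5) contributes its full rectangle; the cube at (-2, 9.5) is present — its section is the full 26×16.5 rectangle; the r=8.5 cylinder at (12, 14.5) contributes a regular 24-gon of circumradius 8.5; After the difference (first − rest): starting from the r=2 cylinder, the 27.5×29.5 cube at (1, 10.5) misses the remaining region (no effect); the 26×16.5 cube at (-2, 9.5) misses the remaining region (no effect); the r=8.5 cylinder at (12, 14.5) misses the remaining region (no effect) — 1 connected region. Overall, the cross-section is a single solid region. The nearest boundary edge runs (-1.73, 1.00)→(-1.41, 1.41); distance from the point to it = 4.37 mm. The point is not inside any of the regions above, so it lies outside the cross-section (4.37 mm from the nearest boundary).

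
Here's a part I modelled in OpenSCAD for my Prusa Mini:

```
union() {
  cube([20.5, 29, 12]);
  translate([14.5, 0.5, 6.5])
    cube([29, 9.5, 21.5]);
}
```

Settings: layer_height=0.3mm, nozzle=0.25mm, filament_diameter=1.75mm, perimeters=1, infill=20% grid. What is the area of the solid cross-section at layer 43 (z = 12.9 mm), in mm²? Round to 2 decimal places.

At z = 12.9 mm: the cube is not intersected at this z (z outside [0, 12]); the 29×9.5 cube at (14.5, 0.5) contributes its full rectangle (area 275.50 mm²); Taking the union: only the 29×9.5 cube at (14.5, 0.5) is present, so the union is just that shape — area = 275.50 mm². Overall, the cross-section is a single solid region. Net area = 275.50 mm².

275.50 mm²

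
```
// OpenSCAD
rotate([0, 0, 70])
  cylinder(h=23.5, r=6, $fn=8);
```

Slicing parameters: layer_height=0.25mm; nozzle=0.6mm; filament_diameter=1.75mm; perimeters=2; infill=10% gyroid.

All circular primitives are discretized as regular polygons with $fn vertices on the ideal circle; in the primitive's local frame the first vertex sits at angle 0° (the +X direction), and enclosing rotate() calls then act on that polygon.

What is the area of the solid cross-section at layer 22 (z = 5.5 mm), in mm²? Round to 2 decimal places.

101.82 mm²

At z = 5.5 mm: the r=6 cylinder contributes a regular 8-gon of circumradius 6 (area = (8/2)·6.000²·sin(360°/8) = 101.82 mm²); (rotated 70° about Z; rotation is an isometry so areas/perimeters/island counts are preserved). Overall, the cross-section is a single solid region. Net area = 101.82 mm².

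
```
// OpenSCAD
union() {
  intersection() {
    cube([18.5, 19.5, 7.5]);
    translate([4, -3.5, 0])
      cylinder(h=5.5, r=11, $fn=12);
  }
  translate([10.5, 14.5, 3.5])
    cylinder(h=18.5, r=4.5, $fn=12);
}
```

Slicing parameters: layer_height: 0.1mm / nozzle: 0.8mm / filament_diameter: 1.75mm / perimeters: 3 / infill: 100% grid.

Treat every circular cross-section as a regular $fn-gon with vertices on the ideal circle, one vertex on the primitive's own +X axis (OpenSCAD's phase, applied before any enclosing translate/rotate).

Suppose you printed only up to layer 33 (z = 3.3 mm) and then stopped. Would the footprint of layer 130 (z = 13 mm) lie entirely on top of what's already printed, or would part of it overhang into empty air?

part overhangs

Compare the two slices. At z = 3.3: the cube (footprint 18.5×19.5) is included at this height (area 360.75 mm²); the r=11 cylinder at (4, -3.5) gives a regular 12-gon of circumradius 11 (constant along its height) (area = (12/2)·11.000²·sin(360°/12) = 363.00 mm²); Keeping only the common overlap: the r=11 cylinder at (4, -3.5) partially overlaps the 18.5×19.5 cube; clipping to the common part keeps 81.75 mm² — area = 81.75 mm²; the cylinder at (10.5, 14.5) does not reach this height (z outside [3.5, 22]); Taking the union: only that combined region is present, so the union is just that shape — area = 81.75 mm². At z = 13: the cube is absent (z outside [0, 7.5]); the cylinder at (4, -3.5) does not reach this height (z outside [0, 5.5]); Keeping only the common overlap: at least one operand is absent at this height, so nothing remains; the cylinder at (10.5, 14.5): section is a regular 12-gon, circumradius r=4.5 (area = (12/2)·4.500²·sin(360°/12) = 60.75 mm²); Combining (union): only the r=4.5 cylinder at (10.5, 14.5) is present, so the union is just that shape — area = 60.75 mm². Checking containment: at z = 13 the cross-section extends beyond the z = 3.3 cross-section by about 60.75 mm².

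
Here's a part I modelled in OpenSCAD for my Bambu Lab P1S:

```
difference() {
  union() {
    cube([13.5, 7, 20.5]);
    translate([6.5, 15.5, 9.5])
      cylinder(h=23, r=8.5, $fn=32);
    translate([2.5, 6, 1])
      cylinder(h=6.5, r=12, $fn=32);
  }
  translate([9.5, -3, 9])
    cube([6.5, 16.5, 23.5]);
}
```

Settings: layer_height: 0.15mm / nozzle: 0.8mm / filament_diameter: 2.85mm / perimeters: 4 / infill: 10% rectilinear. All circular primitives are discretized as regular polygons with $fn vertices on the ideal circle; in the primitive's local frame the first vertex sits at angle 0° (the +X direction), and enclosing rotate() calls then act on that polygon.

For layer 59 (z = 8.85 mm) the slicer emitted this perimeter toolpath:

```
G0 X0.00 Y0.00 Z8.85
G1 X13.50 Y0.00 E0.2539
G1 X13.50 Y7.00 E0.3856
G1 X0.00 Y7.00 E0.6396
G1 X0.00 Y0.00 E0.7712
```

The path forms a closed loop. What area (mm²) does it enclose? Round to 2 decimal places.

Apply the shoelace formula to the sequence of (X, Y) vertices; enclosed area = 94.50 mm².

94.50 mm²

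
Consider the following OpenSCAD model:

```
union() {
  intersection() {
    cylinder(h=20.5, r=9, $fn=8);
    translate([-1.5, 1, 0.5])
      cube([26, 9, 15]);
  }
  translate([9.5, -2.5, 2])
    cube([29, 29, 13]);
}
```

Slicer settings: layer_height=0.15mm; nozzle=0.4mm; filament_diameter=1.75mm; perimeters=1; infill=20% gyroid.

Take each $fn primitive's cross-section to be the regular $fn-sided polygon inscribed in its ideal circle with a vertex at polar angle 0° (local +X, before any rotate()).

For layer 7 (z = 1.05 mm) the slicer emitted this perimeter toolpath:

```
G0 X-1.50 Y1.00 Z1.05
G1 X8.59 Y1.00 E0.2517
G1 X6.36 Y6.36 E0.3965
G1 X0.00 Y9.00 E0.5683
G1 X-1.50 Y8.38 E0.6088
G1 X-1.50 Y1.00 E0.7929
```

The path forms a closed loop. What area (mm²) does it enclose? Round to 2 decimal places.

60.00 mm²

Apply the shoelace formula to the sequence of (X, Y) vertices; enclosed area = 60.00 mm².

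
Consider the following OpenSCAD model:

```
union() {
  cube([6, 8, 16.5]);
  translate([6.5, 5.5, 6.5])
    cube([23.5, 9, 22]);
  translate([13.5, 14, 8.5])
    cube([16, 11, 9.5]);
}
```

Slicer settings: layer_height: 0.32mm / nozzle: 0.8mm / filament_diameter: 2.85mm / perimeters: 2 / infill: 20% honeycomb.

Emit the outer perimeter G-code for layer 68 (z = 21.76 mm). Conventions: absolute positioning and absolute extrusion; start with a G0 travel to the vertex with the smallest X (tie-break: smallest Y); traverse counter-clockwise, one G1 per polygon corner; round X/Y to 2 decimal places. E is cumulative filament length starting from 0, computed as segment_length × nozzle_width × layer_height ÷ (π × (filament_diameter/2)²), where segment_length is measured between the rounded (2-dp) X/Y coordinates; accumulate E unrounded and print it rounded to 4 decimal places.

At z = 21.76 mm: the cube is absent (z outside [0, 16.5]); the cube at (6.5, 5.5) is present — its section is the full 23.5×9 rectangle; the cube at (13.5, 14) is not intersected at this z (z outside [8.5, 18]); Merging all regions: only the 23.5×9 cube at (6.5, 5.5) is present, so the union is just that shape — 1 connected region. The outline is a single polygon with 4 vertices. Extrusion per mm of travel: 0.8 × 0.32 / (π × 1.425²) = 0.040129. Accumulating E over each segment gives final E = 2.6084.

G0 X6.50 Y5.50 Z21.76
G1 X30.00 Y5.50 E0.9430
G1 X30.00 Y14.50 E1.3042
G1 X6.50 Y14.50 E2.2472
G1 X6.50 Y5.50 E2.6084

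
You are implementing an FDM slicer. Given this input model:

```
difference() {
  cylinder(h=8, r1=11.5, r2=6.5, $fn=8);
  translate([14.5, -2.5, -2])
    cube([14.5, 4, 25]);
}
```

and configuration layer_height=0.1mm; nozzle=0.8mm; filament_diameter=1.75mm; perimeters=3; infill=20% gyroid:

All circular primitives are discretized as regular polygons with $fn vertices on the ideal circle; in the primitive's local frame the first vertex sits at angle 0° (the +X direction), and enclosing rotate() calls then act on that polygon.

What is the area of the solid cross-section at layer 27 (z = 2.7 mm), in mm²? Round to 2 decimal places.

At z = 2.7 mm: the cone (r1=11.5→r2=6.5) has section circumradius 9.812 here — a regular 8-gon (area = (8/2)·9.812²·sin(360°/8) = 272.34 mm²); the cube at (14.5, -2.5) is present — its section is the full 14.5×4 rectangle (area 58.00 mm²); After the difference (first − rest): starting from the cone (272.34 mm²), the 14.5×4 cube at (14.5, -2.5) misses the remaining region (no effect) — area = 272.34 mm². Overall, the cross-section is a single solid region. Net area = 272.34 mm².

272.34 mm²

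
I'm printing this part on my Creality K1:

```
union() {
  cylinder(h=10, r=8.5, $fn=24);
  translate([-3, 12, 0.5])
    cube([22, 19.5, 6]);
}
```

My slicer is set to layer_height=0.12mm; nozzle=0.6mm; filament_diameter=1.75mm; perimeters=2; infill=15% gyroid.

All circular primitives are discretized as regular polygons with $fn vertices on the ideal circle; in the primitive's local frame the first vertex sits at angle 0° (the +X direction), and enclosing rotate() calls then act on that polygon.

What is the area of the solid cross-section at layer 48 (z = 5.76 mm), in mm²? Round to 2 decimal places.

At z = 5.76 mm: the cylinder: section is a regular 24-gon, circumradius r=8.5 (area = (24/2)·8.500²·sin(360°/24) = 224.40 mm²); the 22×19.5 cube at (-3, 12) contributes its full rectangle (area 429.00 mm²); Taking the union: the 2 present regions are separate (no shared area or edge), so areas and boundary lengths simply add and each stays a separate island — area = 653.40 mm². Overall, the cross-section has 2 separate islands. Net area = 653.40 mm².

653.40 mm²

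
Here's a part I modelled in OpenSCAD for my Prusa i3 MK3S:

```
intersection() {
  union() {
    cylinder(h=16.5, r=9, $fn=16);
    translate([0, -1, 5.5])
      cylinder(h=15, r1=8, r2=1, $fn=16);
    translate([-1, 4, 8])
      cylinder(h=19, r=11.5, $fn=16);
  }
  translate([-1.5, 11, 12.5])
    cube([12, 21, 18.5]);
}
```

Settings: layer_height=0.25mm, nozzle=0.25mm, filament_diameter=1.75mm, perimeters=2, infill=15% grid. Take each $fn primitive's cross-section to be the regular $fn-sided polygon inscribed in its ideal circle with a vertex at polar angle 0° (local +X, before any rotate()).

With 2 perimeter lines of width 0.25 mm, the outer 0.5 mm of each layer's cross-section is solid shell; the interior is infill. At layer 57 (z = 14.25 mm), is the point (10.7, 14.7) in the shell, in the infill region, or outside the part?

At z = 14.25 mm: the r=9 cylinder gives a regular 16-gon of circumradius 9 (constant along its height); the cone at (0, -1) (r1=8→r2=1) has section circumradius 3.917 here — a regular 16-gon; the r=11.5 cylinder at (-1, 4) contributes a regular 16-gon of circumradius 11.5; Merging all regions: the regions partially overlap (shared area 274.76 mm²), so overlapping operands fuse into one piece — 1 connected region; the cube at (-1.5, 11) (footprint 12×21) is included at this height; Keeping only the common overlap: the 12×21 cube at (-1.5, 11) partially overlaps that combined region; clipping to the common part keeps 29.40 mm² — 1 connected region. Overall, the cross-section is a single solid region. The nearest boundary edge runs (3.40, 14.62)→(7.13, 12.13); distance from the point to it = 4.40 mm. The point is not inside any of the regions above, so it lies outside the cross-section (4.40 mm from the nearest boundary).

outside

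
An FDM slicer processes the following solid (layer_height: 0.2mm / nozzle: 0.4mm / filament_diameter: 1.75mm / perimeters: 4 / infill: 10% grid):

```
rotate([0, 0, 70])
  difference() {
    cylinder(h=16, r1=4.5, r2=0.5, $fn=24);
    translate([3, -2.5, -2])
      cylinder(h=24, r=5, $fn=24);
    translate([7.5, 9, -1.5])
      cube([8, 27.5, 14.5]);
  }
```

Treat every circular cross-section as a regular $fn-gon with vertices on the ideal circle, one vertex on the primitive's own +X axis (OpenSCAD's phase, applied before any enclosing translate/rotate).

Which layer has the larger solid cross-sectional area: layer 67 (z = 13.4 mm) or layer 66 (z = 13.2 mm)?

layer 66 (z = 13.2 mm)

Layer 67 (z = 13.4): the cone contributes a regular 24-gon of circumradius 1.150 (interpolated between r1=4.5 and r2=0.5 at t=0.838) (area = (24/2)·1.150²·sin(360°/24) = 4.11 mm²); the r=5 cylinder at (3, -2.5) gives a regular 24-gon of circumradius 5 (constant along its height) (area = (24/2)·5.000²·sin(360°/24) = 77.65 mm²); the cube at (7.5, 9) is absent (z outside [-1.5, 13]); After the difference (first − rest): starting from the cone (4.11 mm²), the r=5 cylinder at (3, -2.5) partially overlaps it — only the 4.06 mm² overlap (of its 77.65 mm²) is removed, clipping the outline — area = 0.05 mm²; (rotated 70° about Z; rotation is an isometry so areas/perimeters/island counts are preserved). So its area = 0.05 mm². Layer 66 (z = 13.2): the cone (r1=4.5→r2=0.5) has section circumradius 1.200 here — a regular 24-gon (area = (24/2)·1.200²·sin(360°/24) = 4.47 mm²); the r=5 cylinder at (3, -2.5) contributes a regular 24-gon of circumradius 5 (area = (24/2)·5.000²·sin(360°/24) = 77.65 mm²); the cube at (7.5, 9) is not intersected at this z (z outside [-1.5, 13]); Subtracting the remaining from the first: starting from the cone (4.47 mm²), the r=5 cylinder at (3, -2.5) partially overlaps it — only the 4.37 mm² overlap (of its 77.65 mm²) is removed, clipping the outline — area = 0.10 mm²; (whole slice rotated 70° about Z — lengths, areas and connectivity unchanged). So its area = 0.10 mm². Layer 66 is larger (0.10 vs 0.05 mm²).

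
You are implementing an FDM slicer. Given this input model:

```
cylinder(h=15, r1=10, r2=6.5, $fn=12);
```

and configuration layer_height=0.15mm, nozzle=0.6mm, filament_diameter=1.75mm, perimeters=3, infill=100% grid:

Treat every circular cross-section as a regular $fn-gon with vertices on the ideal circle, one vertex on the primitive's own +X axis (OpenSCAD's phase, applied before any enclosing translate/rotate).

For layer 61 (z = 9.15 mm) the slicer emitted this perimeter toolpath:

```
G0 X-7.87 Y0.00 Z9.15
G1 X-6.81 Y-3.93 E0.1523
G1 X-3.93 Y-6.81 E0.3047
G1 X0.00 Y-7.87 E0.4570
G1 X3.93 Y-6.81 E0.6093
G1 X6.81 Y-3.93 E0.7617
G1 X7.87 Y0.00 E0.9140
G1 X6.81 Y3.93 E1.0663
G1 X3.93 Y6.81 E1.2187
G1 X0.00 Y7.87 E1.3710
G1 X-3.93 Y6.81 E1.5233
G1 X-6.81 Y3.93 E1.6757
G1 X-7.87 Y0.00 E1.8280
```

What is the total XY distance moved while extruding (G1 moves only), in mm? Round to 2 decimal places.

48.86 mm

Sum the Euclidean lengths of each G1 segment: total = 48.86 mm.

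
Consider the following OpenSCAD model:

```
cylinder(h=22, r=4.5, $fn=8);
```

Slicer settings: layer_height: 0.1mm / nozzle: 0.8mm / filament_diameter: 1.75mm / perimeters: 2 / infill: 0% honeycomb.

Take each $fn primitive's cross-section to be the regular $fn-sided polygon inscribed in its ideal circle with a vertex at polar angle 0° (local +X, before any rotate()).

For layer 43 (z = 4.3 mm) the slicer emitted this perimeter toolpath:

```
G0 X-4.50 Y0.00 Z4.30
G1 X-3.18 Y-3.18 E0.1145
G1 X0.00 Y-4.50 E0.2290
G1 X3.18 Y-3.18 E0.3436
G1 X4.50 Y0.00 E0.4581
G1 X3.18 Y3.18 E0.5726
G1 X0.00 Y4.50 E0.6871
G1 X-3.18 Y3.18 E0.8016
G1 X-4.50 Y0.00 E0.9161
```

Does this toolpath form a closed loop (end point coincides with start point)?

yes

Start point (G0): (-4.50, 0.00). End point (last G1): the path returns to the start — closed.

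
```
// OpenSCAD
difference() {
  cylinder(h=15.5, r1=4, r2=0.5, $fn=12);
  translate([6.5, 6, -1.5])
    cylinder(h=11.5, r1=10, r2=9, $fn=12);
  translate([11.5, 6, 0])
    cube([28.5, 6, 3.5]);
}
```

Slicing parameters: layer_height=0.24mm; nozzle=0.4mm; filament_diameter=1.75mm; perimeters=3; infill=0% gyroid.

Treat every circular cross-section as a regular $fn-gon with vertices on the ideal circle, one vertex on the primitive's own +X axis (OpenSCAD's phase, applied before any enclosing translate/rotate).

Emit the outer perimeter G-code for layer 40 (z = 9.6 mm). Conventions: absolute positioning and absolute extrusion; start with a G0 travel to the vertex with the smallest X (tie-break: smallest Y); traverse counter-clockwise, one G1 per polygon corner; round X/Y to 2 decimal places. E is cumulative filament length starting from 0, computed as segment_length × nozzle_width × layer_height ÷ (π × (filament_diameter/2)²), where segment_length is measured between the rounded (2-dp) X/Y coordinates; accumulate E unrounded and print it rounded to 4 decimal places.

At z = 9.6 mm: the cone (r1=4→r2=0.5) has section circumradius 1.832 here — a regular 12-gon; the cone at (6.5, 6) (r1=10→r2=9) has section circumradius 9.035 here — a regular 12-gon; the cube at (11.5, 6) does not reach this height (z outside [0, 3.5]); After the difference (first − rest): starting from the cone, the cone at (6.5, 6) partially overlaps it — only the 4.64 mm² overlap (of its 244.88 mm²) is removed, clipping the outline — 1 connected region. The outline is a single polygon with 8 vertices. Extrusion per mm of travel: 0.4 × 0.24 / (π × 0.875²) = 0.039912. Accumulating E over each segment gives final E = 0.3776.

G0 X-1.83 Y0.00 Z9.60
G1 X-1.59 Y-0.92 E0.0379
G1 X-0.92 Y-1.59 E0.0758
G1 X0.00 Y-1.83 E0.1137
G1 X0.92 Y-1.59 E0.1517
G1 X1.33 Y-1.17 E0.1751
G1 X-1.17 Y1.33 E0.3162
G1 X-1.59 Y0.92 E0.3396
G1 X-1.83 Y0.00 E0.3776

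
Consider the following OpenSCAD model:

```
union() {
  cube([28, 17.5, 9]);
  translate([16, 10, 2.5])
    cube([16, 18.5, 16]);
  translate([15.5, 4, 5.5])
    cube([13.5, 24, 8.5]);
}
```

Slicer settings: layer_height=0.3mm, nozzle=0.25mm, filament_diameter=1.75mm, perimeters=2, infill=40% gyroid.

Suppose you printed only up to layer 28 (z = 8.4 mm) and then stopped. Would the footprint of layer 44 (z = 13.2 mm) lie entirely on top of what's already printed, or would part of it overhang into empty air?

Compare the two slices. At z = 8.4: the cube (footprint 28×17.5) is included at this height (area 490.00 mm²); the cube at (16, 10) (footprint 16×18.5) is included at this height (area 296.00 mm²); the 13.5×24 cube at (15.5, 4) contributes its full rectangle (area 324.00 mm²); Combining (union): the regions partially overlap — summed areas 1110.00 mm² minus the doubly-counted overlap 402.75 mm² gives 707.25 mm² — area = 707.25 mm². At z = 13.2: the cube is not intersected at this z (z outside [0, 9]); the cube at (16, 10) is present — its section is the full 16×18.5 rectangle (area 296.00 mm²); the cube at (15.5, 4) (footprint 13.5×24) is included at this height (area 324.00 mm²); Combining (union): the regions partially overlap — summed areas 620.00 mm² minus the doubly-counted overlap 234.00 mm² gives 386.00 mm² — area = 386.00 mm². Checking containment: the cross-section at z = 13.2 is a subset of the cross-section at z = 8.4.

entirely on top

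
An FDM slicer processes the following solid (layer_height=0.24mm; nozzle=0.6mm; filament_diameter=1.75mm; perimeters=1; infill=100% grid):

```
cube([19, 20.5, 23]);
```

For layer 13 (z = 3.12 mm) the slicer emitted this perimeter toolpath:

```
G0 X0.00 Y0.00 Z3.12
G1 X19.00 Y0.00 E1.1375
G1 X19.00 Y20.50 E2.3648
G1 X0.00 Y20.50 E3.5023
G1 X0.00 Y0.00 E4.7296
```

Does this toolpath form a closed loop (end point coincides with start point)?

Start point (G0): (0.00, 0.00). End point (last G1): the path returns to the start — closed.

yes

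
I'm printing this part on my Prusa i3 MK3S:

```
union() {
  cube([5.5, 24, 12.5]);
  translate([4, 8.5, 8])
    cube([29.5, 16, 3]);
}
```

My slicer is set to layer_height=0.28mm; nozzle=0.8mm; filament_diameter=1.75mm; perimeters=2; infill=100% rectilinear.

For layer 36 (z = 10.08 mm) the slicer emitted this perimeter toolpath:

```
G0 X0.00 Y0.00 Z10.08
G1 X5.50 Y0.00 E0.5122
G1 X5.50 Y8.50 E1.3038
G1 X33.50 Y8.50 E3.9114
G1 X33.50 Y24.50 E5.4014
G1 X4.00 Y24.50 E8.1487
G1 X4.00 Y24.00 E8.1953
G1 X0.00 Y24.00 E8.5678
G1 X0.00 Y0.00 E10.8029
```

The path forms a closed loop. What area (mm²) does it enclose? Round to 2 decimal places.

Apply the shoelace formula to the sequence of (X, Y) vertices; enclosed area = 580.75 mm².

580.75 mm²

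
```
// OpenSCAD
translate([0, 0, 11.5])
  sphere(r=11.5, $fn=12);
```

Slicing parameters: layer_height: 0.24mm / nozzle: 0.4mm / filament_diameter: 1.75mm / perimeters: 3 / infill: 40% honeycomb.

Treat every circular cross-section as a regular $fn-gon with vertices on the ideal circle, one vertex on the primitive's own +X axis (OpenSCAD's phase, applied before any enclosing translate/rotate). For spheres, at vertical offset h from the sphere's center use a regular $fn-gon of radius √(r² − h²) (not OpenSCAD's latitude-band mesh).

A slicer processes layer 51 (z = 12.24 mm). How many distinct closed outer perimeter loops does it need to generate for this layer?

1

At z = 12.24 mm: the sphere: section is a regular 12-gon, circumradius = √(r²−h²) = √(11.5²−0.74²) = 11.476. The result has 1 disconnected region.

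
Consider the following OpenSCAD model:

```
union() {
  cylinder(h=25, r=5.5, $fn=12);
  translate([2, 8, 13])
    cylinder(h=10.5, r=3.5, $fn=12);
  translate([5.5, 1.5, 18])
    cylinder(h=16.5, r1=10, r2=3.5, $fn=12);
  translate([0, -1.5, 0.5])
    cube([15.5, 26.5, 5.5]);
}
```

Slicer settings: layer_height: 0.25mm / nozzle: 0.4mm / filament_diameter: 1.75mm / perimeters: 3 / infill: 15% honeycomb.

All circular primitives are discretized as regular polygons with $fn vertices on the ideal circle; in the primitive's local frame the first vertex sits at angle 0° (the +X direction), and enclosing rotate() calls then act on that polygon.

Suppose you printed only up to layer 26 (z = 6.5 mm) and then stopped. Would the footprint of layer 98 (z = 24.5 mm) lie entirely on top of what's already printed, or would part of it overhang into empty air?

Compare the two slices. At z = 6.5: the r=5.5 cylinder contributes a regular 12-gon of circumradius 5.5 (area = (12/2)·5.500²·sin(360°/12) = 90.75 mm²); the cylinder at (2, 8) is not intersected at this z (z outside [13, 23.5]); the cone at (5.5, 1.5) does not reach this height (z outside [18, 34.5]); the cube at (0, -1.5) is not intersected at this z (z outside [0.5, 6]); Merging all regions: only the r=5.5 cylinder is present, so the union is just that shape — area = 90.75 mm². At z = 24.5: the cylinder: section is a regular 12-gon, circumradius r=5.5 (area = (12/2)·5.500²·sin(360°/12) = 90.75 mm²); the cylinder at (2, 8) does not reach this height (z outside [13, 23.5]); the cone at (5.5, 1.5): at t=0.394 of its height the radius interpolates to r₁+(r₂−r₁)t = 7.439, giving a regular 12-gon of that circumradius (area = (12/2)·7.439²·sin(360°/12) = 166.03 mm²); the cube at (0, -1.5) is absent (z outside [0.5, 6]); Taking the union: the regions partially overlap — summed areas 256.78 mm² minus the doubly-counted overlap 54.53 mm² gives 202.26 mm² — area = 202.26 mm². Checking containment: at z = 24.5 the cross-section extends beyond the z = 6.5 cross-section by about 111.51 mm².

part overhangs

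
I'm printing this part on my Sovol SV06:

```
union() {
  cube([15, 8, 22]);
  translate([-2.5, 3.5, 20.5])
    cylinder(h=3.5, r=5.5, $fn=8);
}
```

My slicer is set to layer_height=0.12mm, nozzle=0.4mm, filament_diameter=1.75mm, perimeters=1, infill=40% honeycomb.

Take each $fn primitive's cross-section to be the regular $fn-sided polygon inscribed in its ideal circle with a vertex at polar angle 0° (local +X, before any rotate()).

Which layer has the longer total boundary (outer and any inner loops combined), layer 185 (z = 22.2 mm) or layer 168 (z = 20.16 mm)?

layer 168 (z = 20.16 mm)

Layer 185 (z = 22.2): the cube is absent (z outside [0, 22]); the r=5.5 cylinder at (-2.5, 3.5) contributes a regular 8-gon of circumradius 5.5 (perimeter = 2·8·5.500·sin(180°/8) = 33.68 mm); Merging all regions: only the r=5.5 cylinder at (-2.5, 3.5) is present, so the union is just that shape — boundary = 33.68 mm. So its perimeter = 33.68 mm. Layer 168 (z = 20.16): the 15×8 cube contributes its full rectangle (perimeter 46.00 mm); the cylinder at (-2.5, 3.5) is not intersected at this z (z outside [20.5, 24]); Merging all regions: only the 15×8 cube is present, so the union is just that shape — boundary = 46.00 mm. So its perimeter = 46.00 mm. Layer 168 is larger (46.00 vs 33.68 mm).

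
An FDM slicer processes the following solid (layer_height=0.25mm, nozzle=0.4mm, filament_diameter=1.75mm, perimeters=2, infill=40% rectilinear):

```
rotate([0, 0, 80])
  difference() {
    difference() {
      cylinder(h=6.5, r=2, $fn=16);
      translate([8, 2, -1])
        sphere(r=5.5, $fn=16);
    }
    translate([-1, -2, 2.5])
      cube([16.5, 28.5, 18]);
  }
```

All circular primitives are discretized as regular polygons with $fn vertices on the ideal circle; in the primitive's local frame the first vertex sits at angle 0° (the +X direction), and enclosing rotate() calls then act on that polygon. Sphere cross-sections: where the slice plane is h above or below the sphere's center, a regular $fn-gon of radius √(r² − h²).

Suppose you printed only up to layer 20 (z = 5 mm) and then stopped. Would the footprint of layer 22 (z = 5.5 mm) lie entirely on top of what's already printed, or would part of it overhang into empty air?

entirely on top

Compare the two slices. At z = 5: the cylinder: section is a regular 16-gon, circumradius r=2 (area = (16/2)·2.000²·sin(360°/16) = 12.25 mm²); the sphere at (8, 2) does not reach this height (|z−center|=6.000 > r=5.5); Subtracting the remaining from the first: none of the subtracted shapes is present at this height, so the r=2 cylinder is unchanged — area = 12.25 mm²; the cube at (-1, -2) is present — its section is the full 16.5×28.5 rectangle (area 470.25 mm²); Taking the first minus the rest: starting from the result so far (12.25 mm²), the 16.5×28.5 cube at (-1, -2) partially overlaps it — only the 9.90 mm² overlap (of its 470.25 mm²) is removed, clipping the outline — area = 2.35 mm²; (whole slice rotated 80° about Z — lengths, areas and connectivity unchanged). At z = 5.5: the cylinder: section is a regular 16-gon, circumradius r=2 (area = (16/2)·2.000²·sin(360°/16) = 12.25 mm²); the sphere at (8, 2) is not intersected at this z (|z−center|=6.500 > r=5.5); Subtracting the remaining from the first: none of the subtracted shapes is present at this height, so the r=2 cylinder is unchanged — area = 12.25 mm²; the cube at (-1, -2) is present — its section is the full 16.5×28.5 rectangle (area 470.25 mm²); After the difference (first − rest): starting from that combined region (12.25 mm²), the 16.5×28.5 cube at (-1, -2) partially overlaps it — only the 9.90 mm² overlap (of its 470.25 mm²) is removed, clipping the outline — area = 2.35 mm²; (whole slice rotated 80° about Z — lengths, areas and connectivity unchanged). Checking containment: the cross-section at z = 5.5 is a subset of the cross-section at z = 5.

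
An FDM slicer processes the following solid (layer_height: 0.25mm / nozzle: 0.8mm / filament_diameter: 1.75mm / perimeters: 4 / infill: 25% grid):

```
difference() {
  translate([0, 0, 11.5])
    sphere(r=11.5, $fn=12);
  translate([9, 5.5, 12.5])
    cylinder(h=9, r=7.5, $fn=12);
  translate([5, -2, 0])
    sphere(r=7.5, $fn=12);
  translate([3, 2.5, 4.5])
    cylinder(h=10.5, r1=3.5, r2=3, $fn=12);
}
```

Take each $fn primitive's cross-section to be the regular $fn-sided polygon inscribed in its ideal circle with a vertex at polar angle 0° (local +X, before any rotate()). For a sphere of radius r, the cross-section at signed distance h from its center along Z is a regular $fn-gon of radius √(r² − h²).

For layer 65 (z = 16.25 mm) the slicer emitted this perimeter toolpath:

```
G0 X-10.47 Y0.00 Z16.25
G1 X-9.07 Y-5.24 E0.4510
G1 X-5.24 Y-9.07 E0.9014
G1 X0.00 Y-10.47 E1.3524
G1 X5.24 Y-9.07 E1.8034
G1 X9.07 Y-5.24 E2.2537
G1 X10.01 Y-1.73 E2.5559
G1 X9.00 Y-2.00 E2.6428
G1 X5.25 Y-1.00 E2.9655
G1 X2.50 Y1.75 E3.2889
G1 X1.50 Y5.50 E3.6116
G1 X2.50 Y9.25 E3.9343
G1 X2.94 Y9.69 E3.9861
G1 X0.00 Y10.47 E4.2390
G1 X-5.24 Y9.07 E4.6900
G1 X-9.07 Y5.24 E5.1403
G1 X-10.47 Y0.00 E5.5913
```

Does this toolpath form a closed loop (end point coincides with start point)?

yes

Start point (G0): (-10.47, 0.00). End point (last G1): the path returns to the start — closed.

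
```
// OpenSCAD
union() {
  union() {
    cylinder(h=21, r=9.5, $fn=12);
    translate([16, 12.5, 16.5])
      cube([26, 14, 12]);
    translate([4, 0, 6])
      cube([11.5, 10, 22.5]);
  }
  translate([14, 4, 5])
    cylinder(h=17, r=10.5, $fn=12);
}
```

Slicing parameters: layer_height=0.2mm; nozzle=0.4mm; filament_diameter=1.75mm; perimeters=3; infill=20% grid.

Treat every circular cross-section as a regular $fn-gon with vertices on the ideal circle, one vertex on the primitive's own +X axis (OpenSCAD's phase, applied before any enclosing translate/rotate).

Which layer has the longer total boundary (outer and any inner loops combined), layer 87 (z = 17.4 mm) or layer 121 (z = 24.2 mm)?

Layer 87 (z = 17.4): the cylinder: section is a regular 12-gon, circumradius r=9.5 (perimeter = 2·12·9.500·sin(180°/12) = 59.01 mm); the cube at (16, 12.5) (footprint 26×14) is included at this height (perimeter 80.00 mm); the 11.5×10 cube at (4, 0) contributes its full rectangle (perimeter 43.00 mm); Combining (union): the regions partially overlap (shared area 31.83 mm²), so the edge portions inside another operand are dropped and the merged outline is re-measured after clipping — boundary = 157.47 mm; the r=10.5 cylinder at (14, 4) contributes a regular 12-gon of circumradius 10.5 (perimeter = 2·12·10.500·sin(180°/12) = 65.22 mm); Taking the union: the regions partially overlap (shared area 129.24 mm²), so the edge portions inside another operand are dropped and the merged outline is re-measured after clipping — boundary = 165.89 mm. So its perimeter = 165.89 mm. Layer 121 (z = 24.2): the cylinder is absent (z outside [0, 21]); the 26×14 cube at (16, 12.5) contributes its full rectangle (perimeter 80.00 mm); the 11.5×10 cube at (4, 0) contributes its full rectangle (perimeter 43.00 mm); Taking the union: the 2 present regions are separate (no shared area or edge), so areas and boundary lengths simply add and each stays a separate island — boundary = 123.00 mm; the cylinder at (14, 4) is absent (z outside [5, 22]); Combining (union): only the result so far is present, so the union is just that shape — boundary = 123.00 mm. So its perimeter = 123.00 mm. Layer 87 is larger (165.89 vs 123.00 mm).

layer 87 (z = 17.4 mm)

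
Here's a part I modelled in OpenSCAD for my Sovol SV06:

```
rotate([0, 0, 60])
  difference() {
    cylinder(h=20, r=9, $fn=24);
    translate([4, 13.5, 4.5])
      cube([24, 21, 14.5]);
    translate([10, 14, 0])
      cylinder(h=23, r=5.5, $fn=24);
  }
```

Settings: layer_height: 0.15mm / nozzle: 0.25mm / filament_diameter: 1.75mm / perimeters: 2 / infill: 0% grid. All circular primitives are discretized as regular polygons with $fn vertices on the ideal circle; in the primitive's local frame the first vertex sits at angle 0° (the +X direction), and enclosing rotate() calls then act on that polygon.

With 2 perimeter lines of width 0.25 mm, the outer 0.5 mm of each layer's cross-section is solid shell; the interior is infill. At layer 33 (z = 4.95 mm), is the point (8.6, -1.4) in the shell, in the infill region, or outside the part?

At z = 4.95 mm: the cylinder: section is a regular 24-gon, circumradius r=9; the cube at (4, 13.5) (footprint 24×21) is included at this height; the r=5.5 cylinder at (10, 14) gives a regular 24-gon of circumradius 5.5 (constant along its height); Taking the first minus the rest: starting from the r=9 cylinder, the 24×21 cube at (4, 13.5) misses the remaining region (no effect); the r=5.5 cylinder at (10, 14) misses the remaining region (no effect) — 1 connected region; (rotated 60° about Z; rotation is an isometry so areas/perimeters/island counts are preserved). Overall, the cross-section is a single solid region. Undo the 60° rotation: the query point maps to (3.088, -8.148) in the un-rotated model frame. The nearest boundary edge runs (4.50, -7.79)→(2.33, -8.69); distance from the point to it = 0.21 mm. The point is inside the cross-section, 0.21 mm from the nearest boundary — within the 0.5 mm shell band (2 × 0.25).

shell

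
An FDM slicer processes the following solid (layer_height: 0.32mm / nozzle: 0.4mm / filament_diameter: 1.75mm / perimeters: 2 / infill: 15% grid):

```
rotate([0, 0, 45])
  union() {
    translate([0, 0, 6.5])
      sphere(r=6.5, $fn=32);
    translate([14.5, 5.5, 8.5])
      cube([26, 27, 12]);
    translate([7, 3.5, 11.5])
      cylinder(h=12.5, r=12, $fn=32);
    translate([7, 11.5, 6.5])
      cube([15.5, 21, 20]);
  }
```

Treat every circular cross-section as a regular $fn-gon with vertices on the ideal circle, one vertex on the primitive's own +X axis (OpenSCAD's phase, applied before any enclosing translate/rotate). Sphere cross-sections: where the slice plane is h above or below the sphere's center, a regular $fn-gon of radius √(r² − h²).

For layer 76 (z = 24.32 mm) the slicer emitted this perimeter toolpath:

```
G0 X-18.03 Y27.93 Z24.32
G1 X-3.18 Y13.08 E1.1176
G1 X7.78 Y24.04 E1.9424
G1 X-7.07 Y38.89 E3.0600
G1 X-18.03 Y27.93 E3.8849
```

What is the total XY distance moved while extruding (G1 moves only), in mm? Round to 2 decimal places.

Sum the Euclidean lengths of each G1 segment: total = 73.00 mm.

73.00 mm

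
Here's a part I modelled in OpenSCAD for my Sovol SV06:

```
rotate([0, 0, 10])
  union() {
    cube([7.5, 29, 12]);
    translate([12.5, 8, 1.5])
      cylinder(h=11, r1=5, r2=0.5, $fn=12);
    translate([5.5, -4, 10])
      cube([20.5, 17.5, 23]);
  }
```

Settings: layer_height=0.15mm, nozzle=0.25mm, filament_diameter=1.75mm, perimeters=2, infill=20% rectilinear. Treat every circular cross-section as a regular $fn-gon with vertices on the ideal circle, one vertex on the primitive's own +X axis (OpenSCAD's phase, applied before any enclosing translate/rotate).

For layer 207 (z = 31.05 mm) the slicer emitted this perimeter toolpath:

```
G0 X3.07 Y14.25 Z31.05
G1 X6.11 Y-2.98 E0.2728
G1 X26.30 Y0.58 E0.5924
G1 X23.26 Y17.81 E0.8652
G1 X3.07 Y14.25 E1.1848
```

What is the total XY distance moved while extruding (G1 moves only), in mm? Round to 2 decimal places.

Sum the Euclidean lengths of each G1 segment: total = 76.00 mm.

76.00 mm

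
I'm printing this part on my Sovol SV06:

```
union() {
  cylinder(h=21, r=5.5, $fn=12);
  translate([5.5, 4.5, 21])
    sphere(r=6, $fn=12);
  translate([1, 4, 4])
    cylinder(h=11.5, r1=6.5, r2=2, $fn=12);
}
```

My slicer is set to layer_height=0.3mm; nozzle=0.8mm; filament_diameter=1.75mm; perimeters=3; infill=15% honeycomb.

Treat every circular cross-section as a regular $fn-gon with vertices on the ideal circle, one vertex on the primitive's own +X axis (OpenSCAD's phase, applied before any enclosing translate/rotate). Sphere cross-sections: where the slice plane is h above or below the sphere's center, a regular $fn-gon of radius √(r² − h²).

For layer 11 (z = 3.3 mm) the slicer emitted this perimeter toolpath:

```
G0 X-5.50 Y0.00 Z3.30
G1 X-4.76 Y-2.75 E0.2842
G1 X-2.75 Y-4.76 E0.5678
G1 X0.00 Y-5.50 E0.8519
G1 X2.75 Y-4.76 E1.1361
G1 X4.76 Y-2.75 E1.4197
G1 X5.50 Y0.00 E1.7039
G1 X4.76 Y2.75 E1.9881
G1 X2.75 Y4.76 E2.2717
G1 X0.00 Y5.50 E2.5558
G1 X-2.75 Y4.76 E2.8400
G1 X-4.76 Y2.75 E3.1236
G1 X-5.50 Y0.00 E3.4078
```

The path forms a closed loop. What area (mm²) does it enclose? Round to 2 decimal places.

90.69 mm²

Apply the shoelace formula to the sequence of (X, Y) vertices; enclosed area = 90.69 mm².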